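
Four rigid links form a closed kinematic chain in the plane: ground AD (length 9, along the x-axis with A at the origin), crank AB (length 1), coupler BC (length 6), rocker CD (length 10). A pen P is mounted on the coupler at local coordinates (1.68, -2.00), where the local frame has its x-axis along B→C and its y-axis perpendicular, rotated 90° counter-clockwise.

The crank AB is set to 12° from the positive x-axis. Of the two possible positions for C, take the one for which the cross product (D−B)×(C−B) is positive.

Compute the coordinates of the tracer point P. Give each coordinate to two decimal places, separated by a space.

3.03 1.83

A=(0,0), D=(9.00,0)
B = A + 1.00·(cos12°, sin12°) = (0.9781, 0.2079)
|BD| = 8.0245
circle(B,6.00) ∩ circle(D,10.00): a=0.0245, h=5.9999
  candidates: C₊=(1.1581,6.2052) cross=48.147; C₋=(0.8472,-5.7907) cross=-48.147
  mode + wants cross > 0 → take C=(1.1581,6.2052) (cross=48.147)
ex = (C−B)/|BC| = (0.0300,0.9996); ey = (-0.9996,0.0300)
P = B + 1.68·ex + -2.00·ey = (3.0276,1.8272)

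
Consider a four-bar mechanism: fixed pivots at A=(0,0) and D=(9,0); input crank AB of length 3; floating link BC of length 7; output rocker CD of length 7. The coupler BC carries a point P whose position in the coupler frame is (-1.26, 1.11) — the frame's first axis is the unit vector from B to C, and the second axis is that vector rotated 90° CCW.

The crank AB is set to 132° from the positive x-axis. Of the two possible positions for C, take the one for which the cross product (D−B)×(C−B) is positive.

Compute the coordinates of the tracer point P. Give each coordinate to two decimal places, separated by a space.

-3.62 2.70

A=(0,0), D=(9.00,0)
B = A + 3.00·(cos132°, sin132°) = (-2.0074, 2.2294)
|BD| = 11.2309
circle(B,7.00) ∩ circle(D,7.00): a=5.6154, h=4.1793
  candidates: C₊=(4.3259,5.2109) cross=46.938; C₋=(2.6667,-2.9814) cross=-46.938
  mode + wants cross > 0 → take C=(4.3259,5.2109) (cross=46.938)
ex = (C−B)/|BC| = (0.9048,0.4259); ey = (-0.4259,0.9048)
P = B + -1.26·ex + 1.11·ey = (-3.6202,2.6971)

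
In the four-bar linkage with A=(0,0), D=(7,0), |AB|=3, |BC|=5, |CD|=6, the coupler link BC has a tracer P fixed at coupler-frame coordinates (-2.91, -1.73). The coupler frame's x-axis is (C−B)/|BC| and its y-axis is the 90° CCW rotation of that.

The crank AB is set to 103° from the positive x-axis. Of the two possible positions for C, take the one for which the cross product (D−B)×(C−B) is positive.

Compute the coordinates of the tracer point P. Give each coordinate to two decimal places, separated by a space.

A=(0,0), D=(7.00,0)
B = A + 3.00·(cos103°, sin103°) = (-0.6749, 2.9231)
|BD| = 8.2127
circle(B,5.00) ∩ circle(D,6.00): a=3.4366, h=3.6317
  candidates: C₊=(3.8294,5.0938) cross=29.826; C₋=(1.2441,-1.6940) cross=-29.826
  mode + wants cross > 0 → take C=(3.8294,5.0938) (cross=29.826)
ex = (C−B)/|BC| = (0.9008,0.4341); ey = (-0.4341,0.9008)
P = B + -2.91·ex + -1.73·ey = (-2.5452,0.1013)

-2.55 0.10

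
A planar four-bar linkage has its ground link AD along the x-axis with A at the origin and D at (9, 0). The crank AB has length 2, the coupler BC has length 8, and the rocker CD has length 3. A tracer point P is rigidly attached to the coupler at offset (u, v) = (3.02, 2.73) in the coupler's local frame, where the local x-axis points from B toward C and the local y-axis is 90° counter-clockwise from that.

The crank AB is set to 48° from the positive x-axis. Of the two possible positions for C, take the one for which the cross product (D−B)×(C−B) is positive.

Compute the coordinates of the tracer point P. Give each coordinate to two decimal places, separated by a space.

3.79 4.74

A=(0,0), D=(9.00,0)
B = A + 2.00·(cos48°, sin48°) = (1.3383, 1.4863)
|BD| = 7.8046
circle(B,8.00) ∩ circle(D,3.00): a=7.4259, h=2.9760
  candidates: C₊=(9.1950,2.9937) cross=23.226; C₋=(8.0615,-2.8494) cross=-23.226
  mode + wants cross > 0 → take C=(9.1950,2.9937) (cross=23.226)
ex = (C−B)/|BC| = (0.9821,0.1884); ey = (-0.1884,0.9821)
P = B + 3.02·ex + 2.73·ey = (3.7898,4.7364)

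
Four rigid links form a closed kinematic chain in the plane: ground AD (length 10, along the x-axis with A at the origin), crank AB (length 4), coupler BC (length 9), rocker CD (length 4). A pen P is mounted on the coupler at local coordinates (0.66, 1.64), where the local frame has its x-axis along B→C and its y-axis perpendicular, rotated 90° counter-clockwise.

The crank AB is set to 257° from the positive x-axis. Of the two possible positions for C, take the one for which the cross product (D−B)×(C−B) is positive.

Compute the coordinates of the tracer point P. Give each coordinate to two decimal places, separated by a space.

-1.36 -2.19

A=(0,0), D=(10.00,0)
B = A + 4.00·(cos257°, sin257°) = (-0.8998, -3.8975)
|BD| = 11.5757
circle(B,9.00) ∩ circle(D,4.00): a=8.5954, h=2.6680
  candidates: C₊=(6.2955,1.5088) cross=30.884; C₋=(8.0921,-3.5157) cross=-30.884
  mode + wants cross > 0 → take C=(6.2955,1.5088) (cross=30.884)
ex = (C−B)/|BC| = (0.7995,0.6007); ey = (-0.6007,0.7995)
P = B + 0.66·ex + 1.64·ey = (-1.3573,-2.1899)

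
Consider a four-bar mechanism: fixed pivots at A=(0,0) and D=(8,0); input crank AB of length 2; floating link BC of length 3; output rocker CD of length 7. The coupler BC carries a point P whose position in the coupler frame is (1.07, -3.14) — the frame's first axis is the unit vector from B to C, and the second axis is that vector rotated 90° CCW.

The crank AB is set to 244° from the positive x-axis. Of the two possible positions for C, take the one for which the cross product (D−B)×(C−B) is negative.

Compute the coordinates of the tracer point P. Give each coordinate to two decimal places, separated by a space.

A=(0,0), D=(8.00,0)
B = A + 2.00·(cos244°, sin244°) = (-0.8767, -1.7976)
|BD| = 9.0569
circle(B,3.00) ∩ circle(D,7.00): a=2.3202, h=1.9017
  candidates: C₊=(1.0199,0.5268) cross=17.224; C₋=(1.7748,-3.2010) cross=-17.224
  mode - wants cross < 0 → take C=(1.7748,-3.2010) (cross=-17.224)
ex = (C−B)/|BC| = (0.8838,-0.4678); ey = (0.4678,0.8838)
P = B + 1.07·ex + -3.14·ey = (-1.3999,-5.0734)

-1.40 -5.07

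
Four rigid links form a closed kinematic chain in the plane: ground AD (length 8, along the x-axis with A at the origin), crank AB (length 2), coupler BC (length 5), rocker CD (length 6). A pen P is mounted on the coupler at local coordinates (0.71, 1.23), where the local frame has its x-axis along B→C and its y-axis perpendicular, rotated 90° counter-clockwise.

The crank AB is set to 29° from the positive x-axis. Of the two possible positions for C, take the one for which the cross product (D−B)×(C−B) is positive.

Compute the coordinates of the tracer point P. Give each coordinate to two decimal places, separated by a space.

1.17 2.27

A=(0,0), D=(8.00,0)
B = A + 2.00·(cos29°, sin29°) = (1.7492, 0.9696)
|BD| = 6.3255
circle(B,5.00) ∩ circle(D,6.00): a=2.2933, h=4.4431
  candidates: C₊=(4.6965,5.0087) cross=28.105; C₋=(3.3343,-3.7725) cross=-28.105
  mode + wants cross > 0 → take C=(4.6965,5.0087) (cross=28.105)
ex = (C−B)/|BC| = (0.5894,0.8078); ey = (-0.8078,0.5894)
P = B + 0.71·ex + 1.23·ey = (1.1741,2.2682)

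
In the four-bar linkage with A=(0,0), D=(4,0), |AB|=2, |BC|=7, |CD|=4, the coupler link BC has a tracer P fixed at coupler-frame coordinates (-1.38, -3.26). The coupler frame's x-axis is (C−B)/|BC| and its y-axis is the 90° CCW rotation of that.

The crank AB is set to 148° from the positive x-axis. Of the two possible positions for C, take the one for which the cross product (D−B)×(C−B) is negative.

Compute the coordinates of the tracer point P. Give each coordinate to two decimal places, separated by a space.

A=(0,0), D=(4.00,0)
B = A + 2.00·(cos148°, sin148°) = (-1.6961, 1.0598)
|BD| = 5.7939
circle(B,7.00) ∩ circle(D,4.00): a=5.7448, h=3.9997
  candidates: C₊=(4.6834,3.9412) cross=23.174; C₋=(3.2201,-3.9232) cross=-23.174
  mode - wants cross < 0 → take C=(3.2201,-3.9232) (cross=-23.174)
ex = (C−B)/|BC| = (0.7023,-0.7119); ey = (0.7119,0.7023)
P = B + -1.38·ex + -3.26·ey = (-4.9860,-0.2473)

-4.99 -0.25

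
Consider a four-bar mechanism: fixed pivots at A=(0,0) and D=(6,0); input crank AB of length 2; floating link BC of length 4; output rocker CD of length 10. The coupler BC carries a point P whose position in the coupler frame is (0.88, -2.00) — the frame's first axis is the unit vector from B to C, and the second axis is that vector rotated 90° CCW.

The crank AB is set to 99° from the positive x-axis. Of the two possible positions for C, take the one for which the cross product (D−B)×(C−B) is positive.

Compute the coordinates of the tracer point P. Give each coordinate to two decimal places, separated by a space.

A=(0,0), D=(6.00,0)
B = A + 2.00·(cos99°, sin99°) = (-0.3129, 1.9754)
|BD| = 6.6147
circle(B,4.00) ∩ circle(D,10.00): a=-3.0421, h=2.5972
  candidates: C₊=(-2.4406,5.3625) cross=17.180; C₋=(-3.9918,0.4052) cross=-17.180
  mode + wants cross > 0 → take C=(-2.4406,5.3625) (cross=17.180)
ex = (C−B)/|BC| = (-0.5319,0.8468); ey = (-0.8468,-0.5319)
P = B + 0.88·ex + -2.00·ey = (0.9126,3.7844)

0.91 3.78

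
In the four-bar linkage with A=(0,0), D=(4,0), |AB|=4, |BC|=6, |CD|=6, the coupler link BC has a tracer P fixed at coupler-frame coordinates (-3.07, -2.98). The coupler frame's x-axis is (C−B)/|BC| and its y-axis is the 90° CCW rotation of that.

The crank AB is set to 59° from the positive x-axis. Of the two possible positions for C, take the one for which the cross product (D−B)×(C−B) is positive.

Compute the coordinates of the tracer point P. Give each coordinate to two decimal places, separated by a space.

A=(0,0), D=(4.00,0)
B = A + 4.00·(cos59°, sin59°) = (2.0602, 3.4287)
|BD| = 3.9394
circle(B,6.00) ∩ circle(D,6.00): a=1.9697, h=5.6675
  candidates: C₊=(7.9628,4.5051) cross=22.326; C₋=(-1.9026,-1.0765) cross=-22.326
  mode + wants cross > 0 → take C=(7.9628,4.5051) (cross=22.326)
ex = (C−B)/|BC| = (0.9838,0.1794); ey = (-0.1794,0.9838)
P = B + -3.07·ex + -2.98·ey = (-0.4254,-0.0538)

-0.43 -0.05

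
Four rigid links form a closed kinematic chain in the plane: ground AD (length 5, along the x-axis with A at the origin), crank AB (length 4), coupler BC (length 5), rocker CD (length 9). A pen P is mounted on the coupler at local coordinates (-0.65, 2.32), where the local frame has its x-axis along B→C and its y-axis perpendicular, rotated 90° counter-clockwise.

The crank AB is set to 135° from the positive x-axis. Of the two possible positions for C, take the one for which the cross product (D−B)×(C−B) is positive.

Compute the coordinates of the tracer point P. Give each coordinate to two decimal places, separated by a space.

-5.17 3.39

A=(0,0), D=(5.00,0)
B = A + 4.00·(cos135°, sin135°) = (-2.8284, 2.8284)
|BD| = 8.3237
circle(B,5.00) ∩ circle(D,9.00): a=0.7980, h=4.9359
  candidates: C₊=(-0.4007,7.1995) cross=41.085; C₋=(-3.7552,-2.0849) cross=-41.085
  mode + wants cross > 0 → take C=(-0.4007,7.1995) (cross=41.085)
ex = (C−B)/|BC| = (0.4855,0.8742); ey = (-0.8742,0.4855)
P = B + -0.65·ex + 2.32·ey = (-5.1722,3.3867)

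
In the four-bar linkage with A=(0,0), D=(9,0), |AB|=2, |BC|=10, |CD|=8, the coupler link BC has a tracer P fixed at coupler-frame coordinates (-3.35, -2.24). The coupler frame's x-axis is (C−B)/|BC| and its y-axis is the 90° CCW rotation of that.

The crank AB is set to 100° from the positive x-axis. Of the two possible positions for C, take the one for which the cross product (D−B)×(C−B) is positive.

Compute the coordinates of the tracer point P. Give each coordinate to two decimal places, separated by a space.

A=(0,0), D=(9.00,0)
B = A + 2.00·(cos100°, sin100°) = (-0.3473, 1.9696)
|BD| = 9.5526
circle(B,10.00) ∩ circle(D,8.00): a=6.6606, h=7.4590
  candidates: C₊=(7.7081,7.8950) cross=71.252; C₋=(4.6322,-6.7024) cross=-71.252
  mode + wants cross > 0 → take C=(7.7081,7.8950) (cross=71.252)
ex = (C−B)/|BC| = (0.8055,0.5925); ey = (-0.5925,0.8055)
P = B + -3.35·ex + -2.24·ey = (-1.7186,-1.8198)

-1.72 -1.82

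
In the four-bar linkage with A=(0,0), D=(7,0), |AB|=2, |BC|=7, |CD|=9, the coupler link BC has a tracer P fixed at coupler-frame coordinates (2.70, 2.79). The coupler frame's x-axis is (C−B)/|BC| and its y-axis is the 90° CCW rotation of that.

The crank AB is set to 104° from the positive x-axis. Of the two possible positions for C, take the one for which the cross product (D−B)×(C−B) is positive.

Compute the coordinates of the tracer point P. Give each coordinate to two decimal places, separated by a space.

-1.59 5.66

A=(0,0), D=(7.00,0)
B = A + 2.00·(cos104°, sin104°) = (-0.4838, 1.9406)
|BD| = 7.7314
circle(B,7.00) ∩ circle(D,9.00): a=1.7962, h=6.7656
  candidates: C₊=(2.9530,8.0388) cross=52.307; C₋=(-0.4434,-5.0593) cross=-52.307
  mode + wants cross > 0 → take C=(2.9530,8.0388) (cross=52.307)
ex = (C−B)/|BC| = (0.4910,0.8712); ey = (-0.8712,0.4910)
P = B + 2.70·ex + 2.79·ey = (-1.5888,5.6626)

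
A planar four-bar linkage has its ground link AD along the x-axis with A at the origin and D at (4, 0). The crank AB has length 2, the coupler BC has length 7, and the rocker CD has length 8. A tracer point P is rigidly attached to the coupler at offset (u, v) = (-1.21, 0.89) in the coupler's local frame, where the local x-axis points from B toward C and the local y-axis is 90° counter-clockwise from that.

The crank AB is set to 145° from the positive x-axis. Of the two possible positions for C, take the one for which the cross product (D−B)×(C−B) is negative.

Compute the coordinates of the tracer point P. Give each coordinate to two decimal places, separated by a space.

A=(0,0), D=(4.00,0)
B = A + 2.00·(cos145°, sin145°) = (-1.6383, 1.1472)
|BD| = 5.7538
circle(B,7.00) ∩ circle(D,8.00): a=1.5734, h=6.8209
  candidates: C₊=(1.2634,7.5174) cross=39.246; C₋=(-1.4564,-5.8505) cross=-39.246
  mode - wants cross < 0 → take C=(-1.4564,-5.8505) (cross=-39.246)
ex = (C−B)/|BC| = (0.0260,-0.9997); ey = (0.9997,0.0260)
P = B + -1.21·ex + 0.89·ey = (-0.7801,2.3799)

-0.78 2.38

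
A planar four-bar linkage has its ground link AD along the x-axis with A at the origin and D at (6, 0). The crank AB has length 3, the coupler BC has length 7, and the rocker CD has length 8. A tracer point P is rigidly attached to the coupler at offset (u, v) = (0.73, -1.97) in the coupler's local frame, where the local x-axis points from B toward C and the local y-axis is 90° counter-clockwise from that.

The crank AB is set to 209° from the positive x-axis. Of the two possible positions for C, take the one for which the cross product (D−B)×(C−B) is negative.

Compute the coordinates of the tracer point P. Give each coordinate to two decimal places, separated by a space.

A=(0,0), D=(6.00,0)
B = A + 3.00·(cos209°, sin209°) = (-2.6239, -1.4544)
|BD| = 8.7456
circle(B,7.00) ∩ circle(D,8.00): a=3.5153, h=6.0533
  candidates: C₊=(-0.1642,5.0992) cross=52.940; C₋=(1.8491,-6.8389) cross=-52.940
  mode - wants cross < 0 → take C=(1.8491,-6.8389) (cross=-52.940)
ex = (C−B)/|BC| = (0.6390,-0.7692); ey = (0.7692,0.6390)
P = B + 0.73·ex + -1.97·ey = (-3.6727,-3.2748)

-3.67 -3.27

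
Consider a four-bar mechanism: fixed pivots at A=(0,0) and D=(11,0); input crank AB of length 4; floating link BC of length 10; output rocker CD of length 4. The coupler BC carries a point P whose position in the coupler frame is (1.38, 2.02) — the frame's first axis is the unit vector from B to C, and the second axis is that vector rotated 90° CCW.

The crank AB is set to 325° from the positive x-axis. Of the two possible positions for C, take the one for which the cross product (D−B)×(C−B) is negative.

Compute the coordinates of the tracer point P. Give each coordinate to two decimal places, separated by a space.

4.86 -0.43

A=(0,0), D=(11.00,0)
B = A + 4.00·(cos325°, sin325°) = (3.2766, -2.2943)
|BD| = 8.0570
circle(B,10.00) ∩ circle(D,4.00): a=9.2414, h=3.8206
  candidates: C₊=(11.0474,3.9997) cross=30.783; C₋=(13.2233,-3.3252) cross=-30.783
  mode - wants cross < 0 → take C=(13.2233,-3.3252) (cross=-30.783)
ex = (C−B)/|BC| = (0.9947,-0.1031); ey = (0.1031,0.9947)
P = B + 1.38·ex + 2.02·ey = (4.8575,-0.4273)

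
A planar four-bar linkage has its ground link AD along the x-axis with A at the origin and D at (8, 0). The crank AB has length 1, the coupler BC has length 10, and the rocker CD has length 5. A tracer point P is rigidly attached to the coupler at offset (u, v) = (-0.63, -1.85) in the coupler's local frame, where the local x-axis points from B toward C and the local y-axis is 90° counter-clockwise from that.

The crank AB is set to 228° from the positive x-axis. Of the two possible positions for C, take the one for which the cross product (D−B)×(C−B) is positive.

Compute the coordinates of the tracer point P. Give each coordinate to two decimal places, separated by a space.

-0.13 -2.62

A=(0,0), D=(8.00,0)
B = A + 1.00·(cos228°, sin228°) = (-0.6691, -0.7431)
|BD| = 8.7009
circle(B,10.00) ∩ circle(D,5.00): a=8.6603, h=4.9998
  candidates: C₊=(7.5325,4.9781) cross=43.503; C₋=(8.3866,-4.9850) cross=-43.503
  mode + wants cross > 0 → take C=(7.5325,4.9781) (cross=43.503)
ex = (C−B)/|BC| = (0.8202,0.5721); ey = (-0.5721,0.8202)
P = B + -0.63·ex + -1.85·ey = (-0.1274,-2.6209)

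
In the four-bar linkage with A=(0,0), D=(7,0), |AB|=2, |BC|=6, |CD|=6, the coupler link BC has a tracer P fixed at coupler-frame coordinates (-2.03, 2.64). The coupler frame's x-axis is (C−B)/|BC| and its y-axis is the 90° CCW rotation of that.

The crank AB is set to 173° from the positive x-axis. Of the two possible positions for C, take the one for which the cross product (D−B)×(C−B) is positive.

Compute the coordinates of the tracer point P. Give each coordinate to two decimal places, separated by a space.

A=(0,0), D=(7.00,0)
B = A + 2.00·(cos173°, sin173°) = (-1.9851, 0.2437)
|BD| = 8.9884
circle(B,6.00) ∩ circle(D,6.00): a=4.4942, h=3.9752
  candidates: C₊=(2.6152,4.0956) cross=35.731; C₋=(2.3997,-3.8519) cross=-35.731
  mode + wants cross > 0 → take C=(2.6152,4.0956) (cross=35.731)
ex = (C−B)/|BC| = (0.7667,0.6420); ey = (-0.6420,0.7667)
P = B + -2.03·ex + 2.64·ey = (-5.2364,0.9647)

-5.24 0.96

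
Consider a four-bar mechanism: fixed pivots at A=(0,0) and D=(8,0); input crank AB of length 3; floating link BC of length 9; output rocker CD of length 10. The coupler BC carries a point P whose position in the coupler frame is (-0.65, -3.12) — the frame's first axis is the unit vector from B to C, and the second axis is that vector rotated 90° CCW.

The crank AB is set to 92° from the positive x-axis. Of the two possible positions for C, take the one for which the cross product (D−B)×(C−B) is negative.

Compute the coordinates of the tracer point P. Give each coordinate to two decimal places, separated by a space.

A=(0,0), D=(8.00,0)
B = A + 3.00·(cos92°, sin92°) = (-0.1047, 2.9982)
|BD| = 8.6415
circle(B,9.00) ∩ circle(D,10.00): a=3.2214, h=8.4037
  candidates: C₊=(5.8323,9.7622) cross=72.621; C₋=(0.0009,-6.0012) cross=-72.621
  mode - wants cross < 0 → take C=(0.0009,-6.0012) (cross=-72.621)
ex = (C−B)/|BC| = (0.0117,-0.9999); ey = (0.9999,0.0117)
P = B + -0.65·ex + -3.12·ey = (-3.2321,3.6115)

-3.23 3.61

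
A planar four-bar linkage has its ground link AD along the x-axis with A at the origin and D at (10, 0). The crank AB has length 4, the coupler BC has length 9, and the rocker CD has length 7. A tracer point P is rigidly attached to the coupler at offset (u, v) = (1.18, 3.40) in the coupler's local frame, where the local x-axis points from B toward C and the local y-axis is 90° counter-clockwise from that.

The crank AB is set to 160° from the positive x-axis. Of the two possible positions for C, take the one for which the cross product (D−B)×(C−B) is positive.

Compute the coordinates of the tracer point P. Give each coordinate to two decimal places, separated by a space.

-3.85 4.97

A=(0,0), D=(10.00,0)
B = A + 4.00·(cos160°, sin160°) = (-3.7588, 1.3681)
|BD| = 13.8266
circle(B,9.00) ∩ circle(D,7.00): a=8.0705, h=3.9833
  candidates: C₊=(4.6663,4.5333) cross=55.076; C₋=(3.8780,-3.3943) cross=-55.076
  mode + wants cross > 0 → take C=(4.6663,4.5333) (cross=55.076)
ex = (C−B)/|BC| = (0.9361,0.3517); ey = (-0.3517,0.9361)
P = B + 1.18·ex + 3.40·ey = (-3.8499,4.9659)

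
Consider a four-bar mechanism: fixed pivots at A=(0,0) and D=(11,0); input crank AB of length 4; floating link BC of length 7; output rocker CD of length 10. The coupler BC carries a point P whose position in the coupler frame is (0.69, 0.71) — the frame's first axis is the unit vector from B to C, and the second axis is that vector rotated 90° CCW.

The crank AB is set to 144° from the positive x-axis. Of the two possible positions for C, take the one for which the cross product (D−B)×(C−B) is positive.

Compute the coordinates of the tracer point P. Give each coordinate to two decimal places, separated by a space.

A=(0,0), D=(11.00,0)
B = A + 4.00·(cos144°, sin144°) = (-3.2361, 2.3511)
|BD| = 14.4289
circle(B,7.00) ∩ circle(D,10.00): a=5.4472, h=4.3964
  candidates: C₊=(2.8547,5.8012) cross=63.435; C₋=(1.4219,-2.8741) cross=-63.435
  mode + wants cross > 0 → take C=(2.8547,5.8012) (cross=63.435)
ex = (C−B)/|BC| = (0.8701,0.4929); ey = (-0.4929,0.8701)
P = B + 0.69·ex + 0.71·ey = (-2.9856,3.3090)

-2.99 3.31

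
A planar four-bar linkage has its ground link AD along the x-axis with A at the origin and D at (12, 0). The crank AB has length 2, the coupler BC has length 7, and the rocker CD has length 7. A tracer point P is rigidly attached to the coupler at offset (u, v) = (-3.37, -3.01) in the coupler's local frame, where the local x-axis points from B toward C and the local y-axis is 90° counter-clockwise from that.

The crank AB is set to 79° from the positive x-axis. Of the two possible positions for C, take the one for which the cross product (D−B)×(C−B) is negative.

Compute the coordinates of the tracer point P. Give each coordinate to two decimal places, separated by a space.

-4.14 2.00

A=(0,0), D=(12.00,0)
B = A + 2.00·(cos79°, sin79°) = (0.3816, 1.9633)
|BD| = 11.7831
circle(B,7.00) ∩ circle(D,7.00): a=5.8915, h=3.7802
  candidates: C₊=(6.8206,4.7090) cross=44.542; C₋=(5.5610,-2.7457) cross=-44.542
  mode - wants cross < 0 → take C=(5.5610,-2.7457) (cross=-44.542)
ex = (C−B)/|BC| = (0.7399,-0.6727); ey = (0.6727,0.7399)
P = B + -3.37·ex + -3.01·ey = (-4.1367,2.0032)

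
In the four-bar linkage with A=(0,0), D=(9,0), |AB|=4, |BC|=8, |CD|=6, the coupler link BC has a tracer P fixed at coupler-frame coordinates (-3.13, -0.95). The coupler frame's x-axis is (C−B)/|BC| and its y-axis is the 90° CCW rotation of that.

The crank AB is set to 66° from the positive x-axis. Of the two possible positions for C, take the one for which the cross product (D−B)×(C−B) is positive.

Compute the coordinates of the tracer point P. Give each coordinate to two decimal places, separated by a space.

A=(0,0), D=(9.00,0)
B = A + 4.00·(cos66°, sin66°) = (1.6269, 3.6542)
|BD| = 8.2289
circle(B,8.00) ∩ circle(D,6.00): a=5.8158, h=5.4933
  candidates: C₊=(9.2773,5.9936) cross=45.204; C₋=(4.3984,-3.8504) cross=-45.204
  mode + wants cross > 0 → take C=(9.2773,5.9936) (cross=45.204)
ex = (C−B)/|BC| = (0.9563,0.2924); ey = (-0.2924,0.9563)
P = B + -3.13·ex + -0.95·ey = (-1.0884,1.8304)

-1.09 1.83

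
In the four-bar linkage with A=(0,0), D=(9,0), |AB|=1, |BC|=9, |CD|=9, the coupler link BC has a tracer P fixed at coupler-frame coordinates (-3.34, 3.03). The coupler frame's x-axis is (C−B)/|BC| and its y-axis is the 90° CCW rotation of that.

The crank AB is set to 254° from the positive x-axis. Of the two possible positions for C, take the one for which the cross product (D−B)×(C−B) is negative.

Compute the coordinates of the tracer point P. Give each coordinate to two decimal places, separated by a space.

0.12 3.53

A=(0,0), D=(9.00,0)
B = A + 1.00·(cos254°, sin254°) = (-0.2756, -0.9613)
|BD| = 9.3253
circle(B,9.00) ∩ circle(D,9.00): a=4.6627, h=7.6980
  candidates: C₊=(3.5687,7.1764) cross=71.787; C₋=(5.1557,-8.1377) cross=-71.787
  mode - wants cross < 0 → take C=(5.1557,-8.1377) (cross=-71.787)
ex = (C−B)/|BC| = (0.6035,-0.7974); ey = (0.7974,0.6035)
P = B + -3.34·ex + 3.03·ey = (0.1248,3.5305)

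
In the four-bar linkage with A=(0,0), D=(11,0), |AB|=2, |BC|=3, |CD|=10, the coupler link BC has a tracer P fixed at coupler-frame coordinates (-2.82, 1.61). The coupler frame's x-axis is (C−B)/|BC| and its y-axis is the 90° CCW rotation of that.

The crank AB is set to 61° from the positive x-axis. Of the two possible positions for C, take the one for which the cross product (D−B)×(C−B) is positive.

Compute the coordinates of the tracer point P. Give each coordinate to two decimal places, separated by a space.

A=(0,0), D=(11.00,0)
B = A + 2.00·(cos61°, sin61°) = (0.9696, 1.7492)
|BD| = 10.1818
circle(B,3.00) ∩ circle(D,10.00): a=0.6221, h=2.9348
  candidates: C₊=(2.0867,4.5335) cross=29.881; C₋=(1.0783,-1.2488) cross=-29.881
  mode + wants cross > 0 → take C=(2.0867,4.5335) (cross=29.881)
ex = (C−B)/|BC| = (0.3724,0.9281); ey = (-0.9281,0.3724)
P = B + -2.82·ex + 1.61·ey = (-1.5746,-0.2685)

-1.57 -0.27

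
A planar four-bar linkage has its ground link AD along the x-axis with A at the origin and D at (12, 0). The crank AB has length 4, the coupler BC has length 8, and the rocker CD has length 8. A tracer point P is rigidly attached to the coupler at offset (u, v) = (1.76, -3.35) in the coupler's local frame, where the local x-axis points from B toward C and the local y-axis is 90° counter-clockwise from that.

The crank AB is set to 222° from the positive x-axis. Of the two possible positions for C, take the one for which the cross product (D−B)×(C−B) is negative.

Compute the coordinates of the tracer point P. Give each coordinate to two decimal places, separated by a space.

-1.69 -6.24

A=(0,0), D=(12.00,0)
B = A + 4.00·(cos222°, sin222°) = (-2.9726, -2.6765)
|BD| = 15.2099
circle(B,8.00) ∩ circle(D,8.00): a=7.6050, h=2.4828
  candidates: C₊=(4.0768,1.1058) cross=37.764; C₋=(4.9506,-3.7824) cross=-37.764
  mode - wants cross < 0 → take C=(4.9506,-3.7824) (cross=-37.764)
ex = (C−B)/|BC| = (0.9904,-0.1382); ey = (0.1382,0.9904)
P = B + 1.76·ex + -3.35·ey = (-1.6925,-6.2376)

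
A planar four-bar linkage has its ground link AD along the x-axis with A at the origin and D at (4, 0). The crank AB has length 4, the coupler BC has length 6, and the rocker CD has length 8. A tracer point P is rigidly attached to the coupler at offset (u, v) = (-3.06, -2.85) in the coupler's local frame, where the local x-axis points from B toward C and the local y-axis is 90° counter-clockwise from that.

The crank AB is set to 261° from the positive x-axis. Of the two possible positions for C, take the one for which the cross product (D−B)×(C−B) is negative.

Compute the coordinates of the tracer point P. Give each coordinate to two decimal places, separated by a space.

-4.81 -3.99

A=(0,0), D=(4.00,0)
B = A + 4.00·(cos261°, sin261°) = (-0.6257, -3.9508)
|BD| = 6.0832
circle(B,6.00) ∩ circle(D,8.00): a=0.7402, h=5.9542
  candidates: C₊=(-3.9298,1.0576) cross=36.221; C₋=(3.8041,-7.9976) cross=-36.221
  mode - wants cross < 0 → take C=(3.8041,-7.9976) (cross=-36.221)
ex = (C−B)/|BC| = (0.7383,-0.6745); ey = (0.6745,0.7383)
P = B + -3.06·ex + -2.85·ey = (-4.8072,-3.9910)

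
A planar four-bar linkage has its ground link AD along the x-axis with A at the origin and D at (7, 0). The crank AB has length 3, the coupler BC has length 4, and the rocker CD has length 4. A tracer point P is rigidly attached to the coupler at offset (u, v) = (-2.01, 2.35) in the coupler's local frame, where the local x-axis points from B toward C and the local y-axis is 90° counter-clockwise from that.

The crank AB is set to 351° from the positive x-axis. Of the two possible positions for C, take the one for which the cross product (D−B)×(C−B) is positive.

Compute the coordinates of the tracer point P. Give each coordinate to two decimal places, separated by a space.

A=(0,0), D=(7.00,0)
B = A + 3.00·(cos351°, sin351°) = (2.9631, -0.4693)
|BD| = 4.0641
circle(B,4.00) ∩ circle(D,4.00): a=2.0321, h=3.4454
  candidates: C₊=(4.5837,3.1877) cross=14.002; C₋=(5.3794,-3.6570) cross=-14.002
  mode + wants cross > 0 → take C=(4.5837,3.1877) (cross=14.002)
ex = (C−B)/|BC| = (0.4052,0.9142); ey = (-0.9142,0.4052)
P = B + -2.01·ex + 2.35·ey = (0.0002,-1.3548)

0.00 -1.35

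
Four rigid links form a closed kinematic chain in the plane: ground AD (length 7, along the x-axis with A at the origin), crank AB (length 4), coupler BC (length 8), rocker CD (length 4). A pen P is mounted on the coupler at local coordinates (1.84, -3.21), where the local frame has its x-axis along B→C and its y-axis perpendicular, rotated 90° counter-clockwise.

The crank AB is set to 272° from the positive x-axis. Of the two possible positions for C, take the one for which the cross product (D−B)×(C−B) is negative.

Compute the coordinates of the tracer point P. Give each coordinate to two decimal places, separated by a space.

2.04 -7.17

A=(0,0), D=(7.00,0)
B = A + 4.00·(cos272°, sin272°) = (0.1396, -3.9976)
|BD| = 7.9401
circle(B,8.00) ∩ circle(D,4.00): a=6.9927, h=3.8862
  candidates: C₊=(4.2248,2.8807) cross=30.857; C₋=(8.1379,-3.8347) cross=-30.857
  mode - wants cross < 0 → take C=(8.1379,-3.8347) (cross=-30.857)
ex = (C−B)/|BC| = (0.9998,0.0204); ey = (-0.0204,0.9998)
P = B + 1.84·ex + -3.21·ey = (2.0446,-7.1694)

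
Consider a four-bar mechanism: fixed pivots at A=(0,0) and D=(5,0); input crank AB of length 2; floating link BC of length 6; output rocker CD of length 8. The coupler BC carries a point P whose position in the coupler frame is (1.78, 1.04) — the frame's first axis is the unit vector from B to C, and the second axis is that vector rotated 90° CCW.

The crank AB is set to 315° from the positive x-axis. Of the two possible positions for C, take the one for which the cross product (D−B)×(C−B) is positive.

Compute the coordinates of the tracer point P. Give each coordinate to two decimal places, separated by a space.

-0.50 -0.65

A=(0,0), D=(5.00,0)
B = A + 2.00·(cos315°, sin315°) = (1.4142, -1.4142)
|BD| = 3.8546
circle(B,6.00) ∩ circle(D,8.00): a=-1.7047, h=5.7527
  candidates: C₊=(-2.2823,3.3119) cross=22.174; C₋=(1.9390,-7.3912) cross=-22.174
  mode + wants cross > 0 → take C=(-2.2823,3.3119) (cross=22.174)
ex = (C−B)/|BC| = (-0.6161,0.7877); ey = (-0.7877,-0.6161)
P = B + 1.78·ex + 1.04·ey = (-0.5016,-0.6529)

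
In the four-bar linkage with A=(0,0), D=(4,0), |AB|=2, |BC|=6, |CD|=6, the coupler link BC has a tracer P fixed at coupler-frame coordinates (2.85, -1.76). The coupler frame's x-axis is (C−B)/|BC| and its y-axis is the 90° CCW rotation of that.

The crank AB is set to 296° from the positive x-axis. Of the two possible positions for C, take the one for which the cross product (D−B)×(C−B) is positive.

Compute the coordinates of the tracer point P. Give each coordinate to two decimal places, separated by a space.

1.98 1.36

A=(0,0), D=(4.00,0)
B = A + 2.00·(cos296°, sin296°) = (0.8767, -1.7976)
|BD| = 3.6036
circle(B,6.00) ∩ circle(D,6.00): a=1.8018, h=5.7231
  candidates: C₊=(-0.4165,4.0614) cross=20.624; C₋=(5.2932,-5.8590) cross=-20.624
  mode + wants cross > 0 → take C=(-0.4165,4.0614) (cross=20.624)
ex = (C−B)/|BC| = (-0.2155,0.9765); ey = (-0.9765,-0.2155)
P = B + 2.85·ex + -1.76·ey = (1.9811,1.3648)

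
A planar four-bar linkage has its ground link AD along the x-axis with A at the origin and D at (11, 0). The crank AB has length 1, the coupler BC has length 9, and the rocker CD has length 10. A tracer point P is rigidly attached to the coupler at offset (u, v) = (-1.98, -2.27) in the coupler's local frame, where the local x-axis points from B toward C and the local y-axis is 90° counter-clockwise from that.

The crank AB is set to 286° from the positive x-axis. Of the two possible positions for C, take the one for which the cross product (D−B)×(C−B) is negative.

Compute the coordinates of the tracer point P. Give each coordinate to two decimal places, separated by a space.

-2.72 -0.65

A=(0,0), D=(11.00,0)
B = A + 1.00·(cos286°, sin286°) = (0.2756, -0.9613)
|BD| = 10.7674
circle(B,9.00) ∩ circle(D,10.00): a=4.5014, h=7.7934
  candidates: C₊=(4.0633,7.2029) cross=83.915; C₋=(5.4548,-8.3217) cross=-83.915
  mode - wants cross < 0 → take C=(5.4548,-8.3217) (cross=-83.915)
ex = (C−B)/|BC| = (0.5755,-0.8178); ey = (0.8178,0.5755)
P = B + -1.98·ex + -2.27·ey = (-2.7202,-0.6483)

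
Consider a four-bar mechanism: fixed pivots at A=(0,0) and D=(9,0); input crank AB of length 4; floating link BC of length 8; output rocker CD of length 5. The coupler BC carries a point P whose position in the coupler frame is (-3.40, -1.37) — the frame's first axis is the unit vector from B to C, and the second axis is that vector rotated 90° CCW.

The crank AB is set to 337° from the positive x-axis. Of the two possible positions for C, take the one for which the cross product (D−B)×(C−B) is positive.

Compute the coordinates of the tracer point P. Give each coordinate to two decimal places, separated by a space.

A=(0,0), D=(9.00,0)
B = A + 4.00·(cos337°, sin337°) = (3.6820, -1.5629)
|BD| = 5.5429
circle(B,8.00) ∩ circle(D,5.00): a=6.2895, h=4.9439
  candidates: C₊=(8.3222,4.9539) cross=27.404; C₋=(11.1103,-4.5328) cross=-27.404
  mode + wants cross > 0 → take C=(8.3222,4.9539) (cross=27.404)
ex = (C−B)/|BC| = (0.5800,0.8146); ey = (-0.8146,0.5800)
P = B + -3.40·ex + -1.37·ey = (2.8259,-5.1272)

2.83 -5.13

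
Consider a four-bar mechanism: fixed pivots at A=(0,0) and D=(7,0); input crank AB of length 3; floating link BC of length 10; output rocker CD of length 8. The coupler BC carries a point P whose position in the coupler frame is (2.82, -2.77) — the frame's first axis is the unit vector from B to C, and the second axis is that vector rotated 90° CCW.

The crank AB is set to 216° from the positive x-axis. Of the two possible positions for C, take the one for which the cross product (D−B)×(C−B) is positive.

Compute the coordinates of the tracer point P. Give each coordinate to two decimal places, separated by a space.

1.40 -0.79

A=(0,0), D=(7.00,0)
B = A + 3.00·(cos216°, sin216°) = (-2.4271, -1.7634)
|BD| = 9.5906
circle(B,10.00) ∩ circle(D,8.00): a=6.6721, h=7.4487
  candidates: C₊=(2.7618,6.7851) cross=71.437; C₋=(5.5009,-7.8583) cross=-71.437
  mode + wants cross > 0 → take C=(2.7618,6.7851) (cross=71.437)
ex = (C−B)/|BC| = (0.5189,0.8548); ey = (-0.8548,0.5189)
P = B + 2.82·ex + -2.77·ey = (1.4041,-0.7900)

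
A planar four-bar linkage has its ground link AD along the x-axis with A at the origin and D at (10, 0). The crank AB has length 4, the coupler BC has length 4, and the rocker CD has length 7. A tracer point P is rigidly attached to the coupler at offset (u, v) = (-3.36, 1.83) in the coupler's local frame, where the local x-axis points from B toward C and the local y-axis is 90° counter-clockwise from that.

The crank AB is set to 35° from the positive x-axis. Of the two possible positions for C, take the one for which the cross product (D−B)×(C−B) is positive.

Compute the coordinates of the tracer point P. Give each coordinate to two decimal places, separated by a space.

-0.20 0.70

A=(0,0), D=(10.00,0)
B = A + 4.00·(cos35°, sin35°) = (3.2766, 2.2943)
|BD| = 7.1041
circle(B,4.00) ∩ circle(D,7.00): a=1.2294, h=3.8064
  candidates: C₊=(5.6694,5.4997) cross=27.041; C₋=(3.2109,-1.7052) cross=-27.041
  mode + wants cross > 0 → take C=(5.6694,5.4997) (cross=27.041)
ex = (C−B)/|BC| = (0.5982,0.8013); ey = (-0.8013,0.5982)
P = B + -3.36·ex + 1.83·ey = (-0.1998,0.6965)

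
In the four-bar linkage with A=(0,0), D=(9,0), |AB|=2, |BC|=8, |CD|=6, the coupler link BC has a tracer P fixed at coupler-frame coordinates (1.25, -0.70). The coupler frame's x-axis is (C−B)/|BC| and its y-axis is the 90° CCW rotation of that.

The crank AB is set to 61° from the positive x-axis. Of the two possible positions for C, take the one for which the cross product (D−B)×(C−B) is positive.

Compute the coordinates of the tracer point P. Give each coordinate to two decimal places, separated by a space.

A=(0,0), D=(9.00,0)
B = A + 2.00·(cos61°, sin61°) = (0.9696, 1.7492)
|BD| = 8.2187
circle(B,8.00) ∩ circle(D,6.00): a=5.8128, h=5.4965
  candidates: C₊=(7.8191,5.8826) cross=45.174; C₋=(5.4794,-4.8585) cross=-45.174
  mode + wants cross > 0 → take C=(7.8191,5.8826) (cross=45.174)
ex = (C−B)/|BC| = (0.8562,0.5167); ey = (-0.5167,0.8562)
P = B + 1.25·ex + -0.70·ey = (2.4015,1.7958)

2.40 1.80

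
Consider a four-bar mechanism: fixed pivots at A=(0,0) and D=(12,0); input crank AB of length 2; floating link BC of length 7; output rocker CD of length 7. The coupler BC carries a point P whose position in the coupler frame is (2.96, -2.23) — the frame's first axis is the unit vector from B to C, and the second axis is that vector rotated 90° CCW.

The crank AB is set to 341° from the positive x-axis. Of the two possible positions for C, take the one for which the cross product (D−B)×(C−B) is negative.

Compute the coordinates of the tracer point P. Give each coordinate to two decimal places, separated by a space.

A=(0,0), D=(12.00,0)
B = A + 2.00·(cos341°, sin341°) = (1.8910, -0.6511)
|BD| = 10.1299
circle(B,7.00) ∩ circle(D,7.00): a=5.0650, h=4.8318
  candidates: C₊=(6.6349,4.4962) cross=48.946; C₋=(7.2561,-5.1474) cross=-48.946
  mode - wants cross < 0 → take C=(7.2561,-5.1474) (cross=-48.946)
ex = (C−B)/|BC| = (0.7664,-0.6423); ey = (0.6423,0.7664)
P = B + 2.96·ex + -2.23·ey = (2.7273,-4.2616)

2.73 -4.26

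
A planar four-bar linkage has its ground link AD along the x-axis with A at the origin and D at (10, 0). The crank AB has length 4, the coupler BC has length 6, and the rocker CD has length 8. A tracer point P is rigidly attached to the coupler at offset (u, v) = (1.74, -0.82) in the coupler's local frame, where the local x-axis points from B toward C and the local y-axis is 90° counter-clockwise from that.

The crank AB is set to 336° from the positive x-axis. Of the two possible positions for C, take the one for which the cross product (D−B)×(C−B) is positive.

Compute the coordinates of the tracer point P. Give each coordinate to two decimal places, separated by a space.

4.37 0.16

A=(0,0), D=(10.00,0)
B = A + 4.00·(cos336°, sin336°) = (3.6542, -1.6269)
|BD| = 6.5511
circle(B,6.00) ∩ circle(D,8.00): a=1.1385, h=5.8910
  candidates: C₊=(3.2940,4.3622) cross=38.592; C₋=(6.2200,-7.0506) cross=-38.592
  mode + wants cross > 0 → take C=(3.2940,4.3622) (cross=38.592)
ex = (C−B)/|BC| = (-0.0600,0.9982); ey = (-0.9982,-0.0600)
P = B + 1.74·ex + -0.82·ey = (4.3682,0.1591)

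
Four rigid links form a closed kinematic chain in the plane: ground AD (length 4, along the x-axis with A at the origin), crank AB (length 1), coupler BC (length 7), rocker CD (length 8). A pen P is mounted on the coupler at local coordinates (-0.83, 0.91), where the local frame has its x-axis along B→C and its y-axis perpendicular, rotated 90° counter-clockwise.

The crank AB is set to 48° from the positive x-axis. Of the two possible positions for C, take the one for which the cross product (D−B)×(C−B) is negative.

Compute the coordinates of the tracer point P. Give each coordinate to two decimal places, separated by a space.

A=(0,0), D=(4.00,0)
B = A + 1.00·(cos48°, sin48°) = (0.6691, 0.7431)
|BD| = 3.4128
circle(B,7.00) ∩ circle(D,8.00): a=-0.4913, h=6.9827
  candidates: C₊=(1.7102,7.6653) cross=23.830; C₋=(-1.3309,-5.9651) cross=-23.830
  mode - wants cross < 0 → take C=(-1.3309,-5.9651) (cross=-23.830)
ex = (C−B)/|BC| = (-0.2857,-0.9583); ey = (0.9583,-0.2857)
P = B + -0.83·ex + 0.91·ey = (1.7783,1.2785)

1.78 1.28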